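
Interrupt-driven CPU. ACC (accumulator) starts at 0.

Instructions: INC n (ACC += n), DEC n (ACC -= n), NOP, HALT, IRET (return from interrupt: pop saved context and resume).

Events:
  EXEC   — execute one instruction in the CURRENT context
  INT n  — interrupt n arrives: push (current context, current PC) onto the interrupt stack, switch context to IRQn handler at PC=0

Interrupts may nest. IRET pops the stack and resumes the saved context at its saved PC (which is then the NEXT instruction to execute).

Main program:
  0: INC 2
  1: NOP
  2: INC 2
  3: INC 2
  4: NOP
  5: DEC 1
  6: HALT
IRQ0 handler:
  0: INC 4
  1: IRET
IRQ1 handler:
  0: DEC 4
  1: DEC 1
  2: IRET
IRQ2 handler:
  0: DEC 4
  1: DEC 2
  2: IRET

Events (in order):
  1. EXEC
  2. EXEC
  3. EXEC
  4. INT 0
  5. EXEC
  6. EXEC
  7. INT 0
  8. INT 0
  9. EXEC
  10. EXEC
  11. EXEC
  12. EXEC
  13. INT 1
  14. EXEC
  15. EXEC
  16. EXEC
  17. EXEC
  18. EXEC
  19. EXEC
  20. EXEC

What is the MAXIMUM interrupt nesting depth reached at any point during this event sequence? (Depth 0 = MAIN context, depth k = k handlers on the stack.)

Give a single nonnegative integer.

Answer: 2

Derivation:
Event 1 (EXEC): [MAIN] PC=0: INC 2 -> ACC=2 [depth=0]
Event 2 (EXEC): [MAIN] PC=1: NOP [depth=0]
Event 3 (EXEC): [MAIN] PC=2: INC 2 -> ACC=4 [depth=0]
Event 4 (INT 0): INT 0 arrives: push (MAIN, PC=3), enter IRQ0 at PC=0 (depth now 1) [depth=1]
Event 5 (EXEC): [IRQ0] PC=0: INC 4 -> ACC=8 [depth=1]
Event 6 (EXEC): [IRQ0] PC=1: IRET -> resume MAIN at PC=3 (depth now 0) [depth=0]
Event 7 (INT 0): INT 0 arrives: push (MAIN, PC=3), enter IRQ0 at PC=0 (depth now 1) [depth=1]
Event 8 (INT 0): INT 0 arrives: push (IRQ0, PC=0), enter IRQ0 at PC=0 (depth now 2) [depth=2]
Event 9 (EXEC): [IRQ0] PC=0: INC 4 -> ACC=12 [depth=2]
Event 10 (EXEC): [IRQ0] PC=1: IRET -> resume IRQ0 at PC=0 (depth now 1) [depth=1]
Event 11 (EXEC): [IRQ0] PC=0: INC 4 -> ACC=16 [depth=1]
Event 12 (EXEC): [IRQ0] PC=1: IRET -> resume MAIN at PC=3 (depth now 0) [depth=0]
Event 13 (INT 1): INT 1 arrives: push (MAIN, PC=3), enter IRQ1 at PC=0 (depth now 1) [depth=1]
Event 14 (EXEC): [IRQ1] PC=0: DEC 4 -> ACC=12 [depth=1]
Event 15 (EXEC): [IRQ1] PC=1: DEC 1 -> ACC=11 [depth=1]
Event 16 (EXEC): [IRQ1] PC=2: IRET -> resume MAIN at PC=3 (depth now 0) [depth=0]
Event 17 (EXEC): [MAIN] PC=3: INC 2 -> ACC=13 [depth=0]
Event 18 (EXEC): [MAIN] PC=4: NOP [depth=0]
Event 19 (EXEC): [MAIN] PC=5: DEC 1 -> ACC=12 [depth=0]
Event 20 (EXEC): [MAIN] PC=6: HALT [depth=0]
Max depth observed: 2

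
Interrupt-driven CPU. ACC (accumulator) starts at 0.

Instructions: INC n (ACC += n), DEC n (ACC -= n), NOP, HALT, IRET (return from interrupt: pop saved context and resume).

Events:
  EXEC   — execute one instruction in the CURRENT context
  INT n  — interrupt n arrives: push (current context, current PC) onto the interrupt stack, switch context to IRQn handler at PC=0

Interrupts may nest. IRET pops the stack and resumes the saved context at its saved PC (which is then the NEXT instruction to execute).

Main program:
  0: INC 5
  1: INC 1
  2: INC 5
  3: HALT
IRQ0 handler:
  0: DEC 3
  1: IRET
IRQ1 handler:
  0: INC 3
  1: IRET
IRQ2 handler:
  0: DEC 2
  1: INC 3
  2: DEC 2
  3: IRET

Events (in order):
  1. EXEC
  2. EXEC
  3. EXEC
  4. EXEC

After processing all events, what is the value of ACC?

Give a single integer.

Answer: 11

Derivation:
Event 1 (EXEC): [MAIN] PC=0: INC 5 -> ACC=5
Event 2 (EXEC): [MAIN] PC=1: INC 1 -> ACC=6
Event 3 (EXEC): [MAIN] PC=2: INC 5 -> ACC=11
Event 4 (EXEC): [MAIN] PC=3: HALT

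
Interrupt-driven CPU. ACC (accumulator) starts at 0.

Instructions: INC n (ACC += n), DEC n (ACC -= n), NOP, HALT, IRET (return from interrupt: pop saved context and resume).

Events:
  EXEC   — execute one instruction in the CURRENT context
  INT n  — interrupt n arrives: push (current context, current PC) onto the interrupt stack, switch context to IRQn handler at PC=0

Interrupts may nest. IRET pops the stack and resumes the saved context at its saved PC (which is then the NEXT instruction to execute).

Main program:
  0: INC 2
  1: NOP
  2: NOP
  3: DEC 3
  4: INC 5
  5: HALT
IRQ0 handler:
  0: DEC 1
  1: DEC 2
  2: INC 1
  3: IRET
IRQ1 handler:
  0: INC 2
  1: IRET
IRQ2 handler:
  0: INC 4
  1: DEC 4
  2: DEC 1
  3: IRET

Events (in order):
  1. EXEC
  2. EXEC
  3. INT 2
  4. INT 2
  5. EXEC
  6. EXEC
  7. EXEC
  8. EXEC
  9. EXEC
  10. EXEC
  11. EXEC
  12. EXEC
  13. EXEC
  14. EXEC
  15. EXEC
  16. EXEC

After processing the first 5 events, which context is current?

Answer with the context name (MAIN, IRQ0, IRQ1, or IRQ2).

Event 1 (EXEC): [MAIN] PC=0: INC 2 -> ACC=2
Event 2 (EXEC): [MAIN] PC=1: NOP
Event 3 (INT 2): INT 2 arrives: push (MAIN, PC=2), enter IRQ2 at PC=0 (depth now 1)
Event 4 (INT 2): INT 2 arrives: push (IRQ2, PC=0), enter IRQ2 at PC=0 (depth now 2)
Event 5 (EXEC): [IRQ2] PC=0: INC 4 -> ACC=6

Answer: IRQ2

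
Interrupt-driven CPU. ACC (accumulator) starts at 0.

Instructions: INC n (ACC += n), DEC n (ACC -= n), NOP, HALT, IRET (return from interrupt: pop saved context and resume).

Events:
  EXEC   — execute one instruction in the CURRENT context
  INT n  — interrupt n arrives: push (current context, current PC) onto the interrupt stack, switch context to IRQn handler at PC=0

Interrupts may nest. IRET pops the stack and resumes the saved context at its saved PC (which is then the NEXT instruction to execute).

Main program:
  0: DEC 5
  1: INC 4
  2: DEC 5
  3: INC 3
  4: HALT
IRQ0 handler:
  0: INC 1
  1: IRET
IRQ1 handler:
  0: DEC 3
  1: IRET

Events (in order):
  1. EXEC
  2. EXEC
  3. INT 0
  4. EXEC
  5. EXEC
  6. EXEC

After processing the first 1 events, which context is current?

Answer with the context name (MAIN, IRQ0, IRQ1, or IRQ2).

Event 1 (EXEC): [MAIN] PC=0: DEC 5 -> ACC=-5

Answer: MAIN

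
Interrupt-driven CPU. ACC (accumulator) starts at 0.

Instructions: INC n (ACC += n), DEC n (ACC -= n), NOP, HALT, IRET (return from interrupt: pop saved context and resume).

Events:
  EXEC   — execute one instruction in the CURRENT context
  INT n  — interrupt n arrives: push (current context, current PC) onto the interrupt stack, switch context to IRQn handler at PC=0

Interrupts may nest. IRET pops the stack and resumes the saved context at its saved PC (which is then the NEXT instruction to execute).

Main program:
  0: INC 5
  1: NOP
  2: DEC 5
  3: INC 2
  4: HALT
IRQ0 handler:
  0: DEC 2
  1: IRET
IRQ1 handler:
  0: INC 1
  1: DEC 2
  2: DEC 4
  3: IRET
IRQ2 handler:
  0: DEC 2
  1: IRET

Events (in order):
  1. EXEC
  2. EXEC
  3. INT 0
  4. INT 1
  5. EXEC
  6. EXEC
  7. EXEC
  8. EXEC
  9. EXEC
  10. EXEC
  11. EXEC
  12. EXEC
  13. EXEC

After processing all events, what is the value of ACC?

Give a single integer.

Answer: -5

Derivation:
Event 1 (EXEC): [MAIN] PC=0: INC 5 -> ACC=5
Event 2 (EXEC): [MAIN] PC=1: NOP
Event 3 (INT 0): INT 0 arrives: push (MAIN, PC=2), enter IRQ0 at PC=0 (depth now 1)
Event 4 (INT 1): INT 1 arrives: push (IRQ0, PC=0), enter IRQ1 at PC=0 (depth now 2)
Event 5 (EXEC): [IRQ1] PC=0: INC 1 -> ACC=6
Event 6 (EXEC): [IRQ1] PC=1: DEC 2 -> ACC=4
Event 7 (EXEC): [IRQ1] PC=2: DEC 4 -> ACC=0
Event 8 (EXEC): [IRQ1] PC=3: IRET -> resume IRQ0 at PC=0 (depth now 1)
Event 9 (EXEC): [IRQ0] PC=0: DEC 2 -> ACC=-2
Event 10 (EXEC): [IRQ0] PC=1: IRET -> resume MAIN at PC=2 (depth now 0)
Event 11 (EXEC): [MAIN] PC=2: DEC 5 -> ACC=-7
Event 12 (EXEC): [MAIN] PC=3: INC 2 -> ACC=-5
Event 13 (EXEC): [MAIN] PC=4: HALT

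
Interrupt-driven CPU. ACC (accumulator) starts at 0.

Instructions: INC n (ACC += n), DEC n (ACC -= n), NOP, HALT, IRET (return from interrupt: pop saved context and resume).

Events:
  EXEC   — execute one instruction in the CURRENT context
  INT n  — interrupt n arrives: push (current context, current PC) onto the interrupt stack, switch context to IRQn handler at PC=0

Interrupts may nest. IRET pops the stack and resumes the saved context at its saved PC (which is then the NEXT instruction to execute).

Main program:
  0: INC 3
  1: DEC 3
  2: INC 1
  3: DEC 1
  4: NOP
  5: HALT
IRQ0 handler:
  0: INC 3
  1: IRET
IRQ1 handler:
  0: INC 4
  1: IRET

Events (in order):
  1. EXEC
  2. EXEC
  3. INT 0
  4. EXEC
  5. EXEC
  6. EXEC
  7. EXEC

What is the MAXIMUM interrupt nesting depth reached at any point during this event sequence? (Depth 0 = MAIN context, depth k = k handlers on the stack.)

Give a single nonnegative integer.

Answer: 1

Derivation:
Event 1 (EXEC): [MAIN] PC=0: INC 3 -> ACC=3 [depth=0]
Event 2 (EXEC): [MAIN] PC=1: DEC 3 -> ACC=0 [depth=0]
Event 3 (INT 0): INT 0 arrives: push (MAIN, PC=2), enter IRQ0 at PC=0 (depth now 1) [depth=1]
Event 4 (EXEC): [IRQ0] PC=0: INC 3 -> ACC=3 [depth=1]
Event 5 (EXEC): [IRQ0] PC=1: IRET -> resume MAIN at PC=2 (depth now 0) [depth=0]
Event 6 (EXEC): [MAIN] PC=2: INC 1 -> ACC=4 [depth=0]
Event 7 (EXEC): [MAIN] PC=3: DEC 1 -> ACC=3 [depth=0]
Max depth observed: 1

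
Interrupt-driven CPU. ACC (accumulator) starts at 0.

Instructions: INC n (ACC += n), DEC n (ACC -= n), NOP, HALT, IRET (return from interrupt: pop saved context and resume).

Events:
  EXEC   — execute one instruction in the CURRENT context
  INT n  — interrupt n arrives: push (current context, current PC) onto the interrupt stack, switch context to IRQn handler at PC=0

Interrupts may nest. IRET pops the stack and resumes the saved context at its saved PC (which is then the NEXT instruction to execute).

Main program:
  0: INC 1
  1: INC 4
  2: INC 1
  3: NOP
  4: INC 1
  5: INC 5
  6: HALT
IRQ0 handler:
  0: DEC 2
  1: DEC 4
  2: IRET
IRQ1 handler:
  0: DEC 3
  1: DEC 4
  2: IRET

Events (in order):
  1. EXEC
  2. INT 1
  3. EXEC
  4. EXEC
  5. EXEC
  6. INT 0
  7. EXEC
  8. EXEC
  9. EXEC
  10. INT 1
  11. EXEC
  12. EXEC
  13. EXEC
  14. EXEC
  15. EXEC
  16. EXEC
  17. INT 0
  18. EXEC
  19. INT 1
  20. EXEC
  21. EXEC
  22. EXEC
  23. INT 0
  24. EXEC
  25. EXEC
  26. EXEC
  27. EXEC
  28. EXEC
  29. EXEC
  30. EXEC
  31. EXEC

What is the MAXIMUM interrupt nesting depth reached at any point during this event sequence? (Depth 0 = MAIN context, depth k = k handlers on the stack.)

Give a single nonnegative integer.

Answer: 2

Derivation:
Event 1 (EXEC): [MAIN] PC=0: INC 1 -> ACC=1 [depth=0]
Event 2 (INT 1): INT 1 arrives: push (MAIN, PC=1), enter IRQ1 at PC=0 (depth now 1) [depth=1]
Event 3 (EXEC): [IRQ1] PC=0: DEC 3 -> ACC=-2 [depth=1]
Event 4 (EXEC): [IRQ1] PC=1: DEC 4 -> ACC=-6 [depth=1]
Event 5 (EXEC): [IRQ1] PC=2: IRET -> resume MAIN at PC=1 (depth now 0) [depth=0]
Event 6 (INT 0): INT 0 arrives: push (MAIN, PC=1), enter IRQ0 at PC=0 (depth now 1) [depth=1]
Event 7 (EXEC): [IRQ0] PC=0: DEC 2 -> ACC=-8 [depth=1]
Event 8 (EXEC): [IRQ0] PC=1: DEC 4 -> ACC=-12 [depth=1]
Event 9 (EXEC): [IRQ0] PC=2: IRET -> resume MAIN at PC=1 (depth now 0) [depth=0]
Event 10 (INT 1): INT 1 arrives: push (MAIN, PC=1), enter IRQ1 at PC=0 (depth now 1) [depth=1]
Event 11 (EXEC): [IRQ1] PC=0: DEC 3 -> ACC=-15 [depth=1]
Event 12 (EXEC): [IRQ1] PC=1: DEC 4 -> ACC=-19 [depth=1]
Event 13 (EXEC): [IRQ1] PC=2: IRET -> resume MAIN at PC=1 (depth now 0) [depth=0]
Event 14 (EXEC): [MAIN] PC=1: INC 4 -> ACC=-15 [depth=0]
Event 15 (EXEC): [MAIN] PC=2: INC 1 -> ACC=-14 [depth=0]
Event 16 (EXEC): [MAIN] PC=3: NOP [depth=0]
Event 17 (INT 0): INT 0 arrives: push (MAIN, PC=4), enter IRQ0 at PC=0 (depth now 1) [depth=1]
Event 18 (EXEC): [IRQ0] PC=0: DEC 2 -> ACC=-16 [depth=1]
Event 19 (INT 1): INT 1 arrives: push (IRQ0, PC=1), enter IRQ1 at PC=0 (depth now 2) [depth=2]
Event 20 (EXEC): [IRQ1] PC=0: DEC 3 -> ACC=-19 [depth=2]
Event 21 (EXEC): [IRQ1] PC=1: DEC 4 -> ACC=-23 [depth=2]
Event 22 (EXEC): [IRQ1] PC=2: IRET -> resume IRQ0 at PC=1 (depth now 1) [depth=1]
Event 23 (INT 0): INT 0 arrives: push (IRQ0, PC=1), enter IRQ0 at PC=0 (depth now 2) [depth=2]
Event 24 (EXEC): [IRQ0] PC=0: DEC 2 -> ACC=-25 [depth=2]
Event 25 (EXEC): [IRQ0] PC=1: DEC 4 -> ACC=-29 [depth=2]
Event 26 (EXEC): [IRQ0] PC=2: IRET -> resume IRQ0 at PC=1 (depth now 1) [depth=1]
Event 27 (EXEC): [IRQ0] PC=1: DEC 4 -> ACC=-33 [depth=1]
Event 28 (EXEC): [IRQ0] PC=2: IRET -> resume MAIN at PC=4 (depth now 0) [depth=0]
Event 29 (EXEC): [MAIN] PC=4: INC 1 -> ACC=-32 [depth=0]
Event 30 (EXEC): [MAIN] PC=5: INC 5 -> ACC=-27 [depth=0]
Event 31 (EXEC): [MAIN] PC=6: HALT [depth=0]
Max depth observed: 2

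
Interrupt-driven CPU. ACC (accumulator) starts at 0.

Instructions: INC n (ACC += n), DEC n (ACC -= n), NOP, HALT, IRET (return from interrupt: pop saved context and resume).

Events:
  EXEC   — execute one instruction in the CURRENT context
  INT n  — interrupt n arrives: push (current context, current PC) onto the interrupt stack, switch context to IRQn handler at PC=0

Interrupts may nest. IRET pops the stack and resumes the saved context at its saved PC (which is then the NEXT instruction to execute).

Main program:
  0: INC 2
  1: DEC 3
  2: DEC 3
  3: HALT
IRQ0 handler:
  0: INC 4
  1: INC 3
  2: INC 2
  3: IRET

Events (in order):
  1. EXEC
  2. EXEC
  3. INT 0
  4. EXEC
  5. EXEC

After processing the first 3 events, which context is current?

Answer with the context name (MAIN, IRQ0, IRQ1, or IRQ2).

Event 1 (EXEC): [MAIN] PC=0: INC 2 -> ACC=2
Event 2 (EXEC): [MAIN] PC=1: DEC 3 -> ACC=-1
Event 3 (INT 0): INT 0 arrives: push (MAIN, PC=2), enter IRQ0 at PC=0 (depth now 1)

Answer: IRQ0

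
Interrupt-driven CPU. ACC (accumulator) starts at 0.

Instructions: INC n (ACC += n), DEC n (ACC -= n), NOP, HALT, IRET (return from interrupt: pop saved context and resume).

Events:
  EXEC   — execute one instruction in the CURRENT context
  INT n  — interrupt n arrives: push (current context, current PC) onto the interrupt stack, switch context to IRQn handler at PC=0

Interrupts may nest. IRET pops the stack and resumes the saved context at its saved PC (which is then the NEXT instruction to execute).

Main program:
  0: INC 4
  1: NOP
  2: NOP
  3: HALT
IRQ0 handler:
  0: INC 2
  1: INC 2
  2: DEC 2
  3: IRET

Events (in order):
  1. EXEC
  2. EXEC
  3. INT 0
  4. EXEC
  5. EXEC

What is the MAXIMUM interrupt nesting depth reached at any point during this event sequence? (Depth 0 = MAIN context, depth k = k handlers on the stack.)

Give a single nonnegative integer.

Answer: 1

Derivation:
Event 1 (EXEC): [MAIN] PC=0: INC 4 -> ACC=4 [depth=0]
Event 2 (EXEC): [MAIN] PC=1: NOP [depth=0]
Event 3 (INT 0): INT 0 arrives: push (MAIN, PC=2), enter IRQ0 at PC=0 (depth now 1) [depth=1]
Event 4 (EXEC): [IRQ0] PC=0: INC 2 -> ACC=6 [depth=1]
Event 5 (EXEC): [IRQ0] PC=1: INC 2 -> ACC=8 [depth=1]
Max depth observed: 1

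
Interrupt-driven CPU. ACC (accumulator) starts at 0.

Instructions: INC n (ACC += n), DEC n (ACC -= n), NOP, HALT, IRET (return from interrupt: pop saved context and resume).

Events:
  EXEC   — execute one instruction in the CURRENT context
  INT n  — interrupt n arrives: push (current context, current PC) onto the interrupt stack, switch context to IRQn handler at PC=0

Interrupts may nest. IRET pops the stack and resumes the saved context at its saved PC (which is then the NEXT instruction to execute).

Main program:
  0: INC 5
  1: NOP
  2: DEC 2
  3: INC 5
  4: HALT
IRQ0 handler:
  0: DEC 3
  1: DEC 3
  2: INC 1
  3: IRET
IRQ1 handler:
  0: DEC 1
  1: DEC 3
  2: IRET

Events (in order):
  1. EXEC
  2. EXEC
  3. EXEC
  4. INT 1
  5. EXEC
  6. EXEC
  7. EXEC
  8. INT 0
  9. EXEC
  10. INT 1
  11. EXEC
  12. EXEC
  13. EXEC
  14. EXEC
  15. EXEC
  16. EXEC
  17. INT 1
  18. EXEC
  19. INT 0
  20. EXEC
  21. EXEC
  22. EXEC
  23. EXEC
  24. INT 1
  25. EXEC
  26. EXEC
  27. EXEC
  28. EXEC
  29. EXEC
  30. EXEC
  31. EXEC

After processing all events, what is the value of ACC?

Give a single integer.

Answer: -18

Derivation:
Event 1 (EXEC): [MAIN] PC=0: INC 5 -> ACC=5
Event 2 (EXEC): [MAIN] PC=1: NOP
Event 3 (EXEC): [MAIN] PC=2: DEC 2 -> ACC=3
Event 4 (INT 1): INT 1 arrives: push (MAIN, PC=3), enter IRQ1 at PC=0 (depth now 1)
Event 5 (EXEC): [IRQ1] PC=0: DEC 1 -> ACC=2
Event 6 (EXEC): [IRQ1] PC=1: DEC 3 -> ACC=-1
Event 7 (EXEC): [IRQ1] PC=2: IRET -> resume MAIN at PC=3 (depth now 0)
Event 8 (INT 0): INT 0 arrives: push (MAIN, PC=3), enter IRQ0 at PC=0 (depth now 1)
Event 9 (EXEC): [IRQ0] PC=0: DEC 3 -> ACC=-4
Event 10 (INT 1): INT 1 arrives: push (IRQ0, PC=1), enter IRQ1 at PC=0 (depth now 2)
Event 11 (EXEC): [IRQ1] PC=0: DEC 1 -> ACC=-5
Event 12 (EXEC): [IRQ1] PC=1: DEC 3 -> ACC=-8
Event 13 (EXEC): [IRQ1] PC=2: IRET -> resume IRQ0 at PC=1 (depth now 1)
Event 14 (EXEC): [IRQ0] PC=1: DEC 3 -> ACC=-11
Event 15 (EXEC): [IRQ0] PC=2: INC 1 -> ACC=-10
Event 16 (EXEC): [IRQ0] PC=3: IRET -> resume MAIN at PC=3 (depth now 0)
Event 17 (INT 1): INT 1 arrives: push (MAIN, PC=3), enter IRQ1 at PC=0 (depth now 1)
Event 18 (EXEC): [IRQ1] PC=0: DEC 1 -> ACC=-11
Event 19 (INT 0): INT 0 arrives: push (IRQ1, PC=1), enter IRQ0 at PC=0 (depth now 2)
Event 20 (EXEC): [IRQ0] PC=0: DEC 3 -> ACC=-14
Event 21 (EXEC): [IRQ0] PC=1: DEC 3 -> ACC=-17
Event 22 (EXEC): [IRQ0] PC=2: INC 1 -> ACC=-16
Event 23 (EXEC): [IRQ0] PC=3: IRET -> resume IRQ1 at PC=1 (depth now 1)
Event 24 (INT 1): INT 1 arrives: push (IRQ1, PC=1), enter IRQ1 at PC=0 (depth now 2)
Event 25 (EXEC): [IRQ1] PC=0: DEC 1 -> ACC=-17
Event 26 (EXEC): [IRQ1] PC=1: DEC 3 -> ACC=-20
Event 27 (EXEC): [IRQ1] PC=2: IRET -> resume IRQ1 at PC=1 (depth now 1)
Event 28 (EXEC): [IRQ1] PC=1: DEC 3 -> ACC=-23
Event 29 (EXEC): [IRQ1] PC=2: IRET -> resume MAIN at PC=3 (depth now 0)
Event 30 (EXEC): [MAIN] PC=3: INC 5 -> ACC=-18
Event 31 (EXEC): [MAIN] PC=4: HALT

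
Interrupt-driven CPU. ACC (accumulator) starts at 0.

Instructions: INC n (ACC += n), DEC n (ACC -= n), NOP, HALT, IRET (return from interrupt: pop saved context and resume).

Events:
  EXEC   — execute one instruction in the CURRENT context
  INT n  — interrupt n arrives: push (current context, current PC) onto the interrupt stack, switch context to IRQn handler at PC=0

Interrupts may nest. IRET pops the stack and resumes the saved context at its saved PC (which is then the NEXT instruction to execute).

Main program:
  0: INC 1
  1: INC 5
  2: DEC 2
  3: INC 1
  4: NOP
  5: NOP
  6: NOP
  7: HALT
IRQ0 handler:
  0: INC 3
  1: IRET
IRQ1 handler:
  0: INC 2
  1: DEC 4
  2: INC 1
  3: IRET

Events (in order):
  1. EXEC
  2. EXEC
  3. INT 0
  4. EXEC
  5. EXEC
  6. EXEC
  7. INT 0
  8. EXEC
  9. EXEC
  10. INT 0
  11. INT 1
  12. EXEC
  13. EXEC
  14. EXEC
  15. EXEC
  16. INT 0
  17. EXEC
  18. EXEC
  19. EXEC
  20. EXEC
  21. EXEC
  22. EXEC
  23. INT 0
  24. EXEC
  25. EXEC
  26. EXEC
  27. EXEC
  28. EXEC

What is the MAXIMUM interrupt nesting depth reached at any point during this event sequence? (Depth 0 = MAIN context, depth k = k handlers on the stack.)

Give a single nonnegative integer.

Event 1 (EXEC): [MAIN] PC=0: INC 1 -> ACC=1 [depth=0]
Event 2 (EXEC): [MAIN] PC=1: INC 5 -> ACC=6 [depth=0]
Event 3 (INT 0): INT 0 arrives: push (MAIN, PC=2), enter IRQ0 at PC=0 (depth now 1) [depth=1]
Event 4 (EXEC): [IRQ0] PC=0: INC 3 -> ACC=9 [depth=1]
Event 5 (EXEC): [IRQ0] PC=1: IRET -> resume MAIN at PC=2 (depth now 0) [depth=0]
Event 6 (EXEC): [MAIN] PC=2: DEC 2 -> ACC=7 [depth=0]
Event 7 (INT 0): INT 0 arrives: push (MAIN, PC=3), enter IRQ0 at PC=0 (depth now 1) [depth=1]
Event 8 (EXEC): [IRQ0] PC=0: INC 3 -> ACC=10 [depth=1]
Event 9 (EXEC): [IRQ0] PC=1: IRET -> resume MAIN at PC=3 (depth now 0) [depth=0]
Event 10 (INT 0): INT 0 arrives: push (MAIN, PC=3), enter IRQ0 at PC=0 (depth now 1) [depth=1]
Event 11 (INT 1): INT 1 arrives: push (IRQ0, PC=0), enter IRQ1 at PC=0 (depth now 2) [depth=2]
Event 12 (EXEC): [IRQ1] PC=0: INC 2 -> ACC=12 [depth=2]
Event 13 (EXEC): [IRQ1] PC=1: DEC 4 -> ACC=8 [depth=2]
Event 14 (EXEC): [IRQ1] PC=2: INC 1 -> ACC=9 [depth=2]
Event 15 (EXEC): [IRQ1] PC=3: IRET -> resume IRQ0 at PC=0 (depth now 1) [depth=1]
Event 16 (INT 0): INT 0 arrives: push (IRQ0, PC=0), enter IRQ0 at PC=0 (depth now 2) [depth=2]
Event 17 (EXEC): [IRQ0] PC=0: INC 3 -> ACC=12 [depth=2]
Event 18 (EXEC): [IRQ0] PC=1: IRET -> resume IRQ0 at PC=0 (depth now 1) [depth=1]
Event 19 (EXEC): [IRQ0] PC=0: INC 3 -> ACC=15 [depth=1]
Event 20 (EXEC): [IRQ0] PC=1: IRET -> resume MAIN at PC=3 (depth now 0) [depth=0]
Event 21 (EXEC): [MAIN] PC=3: INC 1 -> ACC=16 [depth=0]
Event 22 (EXEC): [MAIN] PC=4: NOP [depth=0]
Event 23 (INT 0): INT 0 arrives: push (MAIN, PC=5), enter IRQ0 at PC=0 (depth now 1) [depth=1]
Event 24 (EXEC): [IRQ0] PC=0: INC 3 -> ACC=19 [depth=1]
Event 25 (EXEC): [IRQ0] PC=1: IRET -> resume MAIN at PC=5 (depth now 0) [depth=0]
Event 26 (EXEC): [MAIN] PC=5: NOP [depth=0]
Event 27 (EXEC): [MAIN] PC=6: NOP [depth=0]
Event 28 (EXEC): [MAIN] PC=7: HALT [depth=0]
Max depth observed: 2

Answer: 2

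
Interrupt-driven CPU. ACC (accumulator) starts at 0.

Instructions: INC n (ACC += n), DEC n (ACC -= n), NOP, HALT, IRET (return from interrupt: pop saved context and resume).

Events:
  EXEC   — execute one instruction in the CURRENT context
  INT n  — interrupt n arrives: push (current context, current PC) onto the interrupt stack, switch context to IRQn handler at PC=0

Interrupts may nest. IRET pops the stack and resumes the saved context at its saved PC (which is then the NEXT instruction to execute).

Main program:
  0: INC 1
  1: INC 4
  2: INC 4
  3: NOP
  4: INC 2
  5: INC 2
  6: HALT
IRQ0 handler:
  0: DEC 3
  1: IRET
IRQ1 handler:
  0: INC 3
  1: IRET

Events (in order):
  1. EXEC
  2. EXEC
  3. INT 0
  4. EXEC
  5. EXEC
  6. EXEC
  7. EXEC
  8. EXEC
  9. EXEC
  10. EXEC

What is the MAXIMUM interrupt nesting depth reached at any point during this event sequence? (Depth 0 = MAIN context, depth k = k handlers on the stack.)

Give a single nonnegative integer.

Answer: 1

Derivation:
Event 1 (EXEC): [MAIN] PC=0: INC 1 -> ACC=1 [depth=0]
Event 2 (EXEC): [MAIN] PC=1: INC 4 -> ACC=5 [depth=0]
Event 3 (INT 0): INT 0 arrives: push (MAIN, PC=2), enter IRQ0 at PC=0 (depth now 1) [depth=1]
Event 4 (EXEC): [IRQ0] PC=0: DEC 3 -> ACC=2 [depth=1]
Event 5 (EXEC): [IRQ0] PC=1: IRET -> resume MAIN at PC=2 (depth now 0) [depth=0]
Event 6 (EXEC): [MAIN] PC=2: INC 4 -> ACC=6 [depth=0]
Event 7 (EXEC): [MAIN] PC=3: NOP [depth=0]
Event 8 (EXEC): [MAIN] PC=4: INC 2 -> ACC=8 [depth=0]
Event 9 (EXEC): [MAIN] PC=5: INC 2 -> ACC=10 [depth=0]
Event 10 (EXEC): [MAIN] PC=6: HALT [depth=0]
Max depth observed: 1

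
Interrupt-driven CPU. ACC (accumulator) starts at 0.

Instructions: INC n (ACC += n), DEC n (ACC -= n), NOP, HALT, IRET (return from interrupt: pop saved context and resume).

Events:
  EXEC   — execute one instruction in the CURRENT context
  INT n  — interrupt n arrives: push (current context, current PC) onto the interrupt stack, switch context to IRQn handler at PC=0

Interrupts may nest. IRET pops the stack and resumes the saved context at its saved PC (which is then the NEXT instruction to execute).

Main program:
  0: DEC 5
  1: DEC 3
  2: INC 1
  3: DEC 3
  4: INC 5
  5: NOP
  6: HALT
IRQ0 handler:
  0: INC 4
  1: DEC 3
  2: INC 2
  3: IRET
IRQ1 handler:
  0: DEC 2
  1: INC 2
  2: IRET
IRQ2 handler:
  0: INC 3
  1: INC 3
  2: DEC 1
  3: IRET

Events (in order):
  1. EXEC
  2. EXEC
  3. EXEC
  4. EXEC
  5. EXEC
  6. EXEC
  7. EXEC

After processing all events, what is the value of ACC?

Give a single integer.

Answer: -5

Derivation:
Event 1 (EXEC): [MAIN] PC=0: DEC 5 -> ACC=-5
Event 2 (EXEC): [MAIN] PC=1: DEC 3 -> ACC=-8
Event 3 (EXEC): [MAIN] PC=2: INC 1 -> ACC=-7
Event 4 (EXEC): [MAIN] PC=3: DEC 3 -> ACC=-10
Event 5 (EXEC): [MAIN] PC=4: INC 5 -> ACC=-5
Event 6 (EXEC): [MAIN] PC=5: NOP
Event 7 (EXEC): [MAIN] PC=6: HALT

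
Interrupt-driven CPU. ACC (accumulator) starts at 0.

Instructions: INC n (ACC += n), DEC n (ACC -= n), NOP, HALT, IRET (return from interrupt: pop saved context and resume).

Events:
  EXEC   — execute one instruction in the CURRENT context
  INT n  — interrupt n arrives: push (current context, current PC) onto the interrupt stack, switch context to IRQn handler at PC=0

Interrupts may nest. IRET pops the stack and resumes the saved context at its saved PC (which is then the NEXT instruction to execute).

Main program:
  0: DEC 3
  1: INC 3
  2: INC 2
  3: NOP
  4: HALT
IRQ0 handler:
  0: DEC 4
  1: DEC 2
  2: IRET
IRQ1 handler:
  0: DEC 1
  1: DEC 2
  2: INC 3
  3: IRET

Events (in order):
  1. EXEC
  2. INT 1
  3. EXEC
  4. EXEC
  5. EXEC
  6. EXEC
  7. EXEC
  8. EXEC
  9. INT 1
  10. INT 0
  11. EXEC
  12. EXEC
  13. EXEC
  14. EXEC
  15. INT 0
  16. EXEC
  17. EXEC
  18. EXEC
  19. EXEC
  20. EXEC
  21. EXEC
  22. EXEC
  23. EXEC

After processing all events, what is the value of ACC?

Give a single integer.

Event 1 (EXEC): [MAIN] PC=0: DEC 3 -> ACC=-3
Event 2 (INT 1): INT 1 arrives: push (MAIN, PC=1), enter IRQ1 at PC=0 (depth now 1)
Event 3 (EXEC): [IRQ1] PC=0: DEC 1 -> ACC=-4
Event 4 (EXEC): [IRQ1] PC=1: DEC 2 -> ACC=-6
Event 5 (EXEC): [IRQ1] PC=2: INC 3 -> ACC=-3
Event 6 (EXEC): [IRQ1] PC=3: IRET -> resume MAIN at PC=1 (depth now 0)
Event 7 (EXEC): [MAIN] PC=1: INC 3 -> ACC=0
Event 8 (EXEC): [MAIN] PC=2: INC 2 -> ACC=2
Event 9 (INT 1): INT 1 arrives: push (MAIN, PC=3), enter IRQ1 at PC=0 (depth now 1)
Event 10 (INT 0): INT 0 arrives: push (IRQ1, PC=0), enter IRQ0 at PC=0 (depth now 2)
Event 11 (EXEC): [IRQ0] PC=0: DEC 4 -> ACC=-2
Event 12 (EXEC): [IRQ0] PC=1: DEC 2 -> ACC=-4
Event 13 (EXEC): [IRQ0] PC=2: IRET -> resume IRQ1 at PC=0 (depth now 1)
Event 14 (EXEC): [IRQ1] PC=0: DEC 1 -> ACC=-5
Event 15 (INT 0): INT 0 arrives: push (IRQ1, PC=1), enter IRQ0 at PC=0 (depth now 2)
Event 16 (EXEC): [IRQ0] PC=0: DEC 4 -> ACC=-9
Event 17 (EXEC): [IRQ0] PC=1: DEC 2 -> ACC=-11
Event 18 (EXEC): [IRQ0] PC=2: IRET -> resume IRQ1 at PC=1 (depth now 1)
Event 19 (EXEC): [IRQ1] PC=1: DEC 2 -> ACC=-13
Event 20 (EXEC): [IRQ1] PC=2: INC 3 -> ACC=-10
Event 21 (EXEC): [IRQ1] PC=3: IRET -> resume MAIN at PC=3 (depth now 0)
Event 22 (EXEC): [MAIN] PC=3: NOP
Event 23 (EXEC): [MAIN] PC=4: HALT

Answer: -10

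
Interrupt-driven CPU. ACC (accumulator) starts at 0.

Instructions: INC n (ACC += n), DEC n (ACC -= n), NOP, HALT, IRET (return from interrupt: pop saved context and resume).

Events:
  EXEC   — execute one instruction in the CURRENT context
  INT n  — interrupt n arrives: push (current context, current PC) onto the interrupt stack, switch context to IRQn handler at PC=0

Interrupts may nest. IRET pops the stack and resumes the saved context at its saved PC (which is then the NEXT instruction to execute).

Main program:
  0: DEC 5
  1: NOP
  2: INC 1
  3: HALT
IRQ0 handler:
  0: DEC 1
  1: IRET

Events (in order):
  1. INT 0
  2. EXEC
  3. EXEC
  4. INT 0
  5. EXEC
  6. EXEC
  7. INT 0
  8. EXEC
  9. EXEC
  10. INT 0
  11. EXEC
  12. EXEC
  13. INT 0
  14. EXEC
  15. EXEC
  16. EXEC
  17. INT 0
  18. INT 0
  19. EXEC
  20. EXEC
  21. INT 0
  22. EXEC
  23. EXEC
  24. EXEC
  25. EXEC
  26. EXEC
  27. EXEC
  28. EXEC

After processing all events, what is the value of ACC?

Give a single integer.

Answer: -12

Derivation:
Event 1 (INT 0): INT 0 arrives: push (MAIN, PC=0), enter IRQ0 at PC=0 (depth now 1)
Event 2 (EXEC): [IRQ0] PC=0: DEC 1 -> ACC=-1
Event 3 (EXEC): [IRQ0] PC=1: IRET -> resume MAIN at PC=0 (depth now 0)
Event 4 (INT 0): INT 0 arrives: push (MAIN, PC=0), enter IRQ0 at PC=0 (depth now 1)
Event 5 (EXEC): [IRQ0] PC=0: DEC 1 -> ACC=-2
Event 6 (EXEC): [IRQ0] PC=1: IRET -> resume MAIN at PC=0 (depth now 0)
Event 7 (INT 0): INT 0 arrives: push (MAIN, PC=0), enter IRQ0 at PC=0 (depth now 1)
Event 8 (EXEC): [IRQ0] PC=0: DEC 1 -> ACC=-3
Event 9 (EXEC): [IRQ0] PC=1: IRET -> resume MAIN at PC=0 (depth now 0)
Event 10 (INT 0): INT 0 arrives: push (MAIN, PC=0), enter IRQ0 at PC=0 (depth now 1)
Event 11 (EXEC): [IRQ0] PC=0: DEC 1 -> ACC=-4
Event 12 (EXEC): [IRQ0] PC=1: IRET -> resume MAIN at PC=0 (depth now 0)
Event 13 (INT 0): INT 0 arrives: push (MAIN, PC=0), enter IRQ0 at PC=0 (depth now 1)
Event 14 (EXEC): [IRQ0] PC=0: DEC 1 -> ACC=-5
Event 15 (EXEC): [IRQ0] PC=1: IRET -> resume MAIN at PC=0 (depth now 0)
Event 16 (EXEC): [MAIN] PC=0: DEC 5 -> ACC=-10
Event 17 (INT 0): INT 0 arrives: push (MAIN, PC=1), enter IRQ0 at PC=0 (depth now 1)
Event 18 (INT 0): INT 0 arrives: push (IRQ0, PC=0), enter IRQ0 at PC=0 (depth now 2)
Event 19 (EXEC): [IRQ0] PC=0: DEC 1 -> ACC=-11
Event 20 (EXEC): [IRQ0] PC=1: IRET -> resume IRQ0 at PC=0 (depth now 1)
Event 21 (INT 0): INT 0 arrives: push (IRQ0, PC=0), enter IRQ0 at PC=0 (depth now 2)
Event 22 (EXEC): [IRQ0] PC=0: DEC 1 -> ACC=-12
Event 23 (EXEC): [IRQ0] PC=1: IRET -> resume IRQ0 at PC=0 (depth now 1)
Event 24 (EXEC): [IRQ0] PC=0: DEC 1 -> ACC=-13
Event 25 (EXEC): [IRQ0] PC=1: IRET -> resume MAIN at PC=1 (depth now 0)
Event 26 (EXEC): [MAIN] PC=1: NOP
Event 27 (EXEC): [MAIN] PC=2: INC 1 -> ACC=-12
Event 28 (EXEC): [MAIN] PC=3: HALT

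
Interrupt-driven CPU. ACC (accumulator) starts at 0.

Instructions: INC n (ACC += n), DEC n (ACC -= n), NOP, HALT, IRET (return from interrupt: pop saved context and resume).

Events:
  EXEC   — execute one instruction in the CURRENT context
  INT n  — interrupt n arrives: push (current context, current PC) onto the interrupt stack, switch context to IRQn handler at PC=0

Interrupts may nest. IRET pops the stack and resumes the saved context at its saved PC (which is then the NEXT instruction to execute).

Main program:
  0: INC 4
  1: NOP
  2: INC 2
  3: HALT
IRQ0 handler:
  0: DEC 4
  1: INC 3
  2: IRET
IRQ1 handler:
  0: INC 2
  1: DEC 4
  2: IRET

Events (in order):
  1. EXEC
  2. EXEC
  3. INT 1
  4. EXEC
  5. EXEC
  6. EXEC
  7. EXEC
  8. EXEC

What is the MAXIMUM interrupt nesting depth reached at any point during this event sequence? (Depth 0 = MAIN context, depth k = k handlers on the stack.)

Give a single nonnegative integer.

Answer: 1

Derivation:
Event 1 (EXEC): [MAIN] PC=0: INC 4 -> ACC=4 [depth=0]
Event 2 (EXEC): [MAIN] PC=1: NOP [depth=0]
Event 3 (INT 1): INT 1 arrives: push (MAIN, PC=2), enter IRQ1 at PC=0 (depth now 1) [depth=1]
Event 4 (EXEC): [IRQ1] PC=0: INC 2 -> ACC=6 [depth=1]
Event 5 (EXEC): [IRQ1] PC=1: DEC 4 -> ACC=2 [depth=1]
Event 6 (EXEC): [IRQ1] PC=2: IRET -> resume MAIN at PC=2 (depth now 0) [depth=0]
Event 7 (EXEC): [MAIN] PC=2: INC 2 -> ACC=4 [depth=0]
Event 8 (EXEC): [MAIN] PC=3: HALT [depth=0]
Max depth observed: 1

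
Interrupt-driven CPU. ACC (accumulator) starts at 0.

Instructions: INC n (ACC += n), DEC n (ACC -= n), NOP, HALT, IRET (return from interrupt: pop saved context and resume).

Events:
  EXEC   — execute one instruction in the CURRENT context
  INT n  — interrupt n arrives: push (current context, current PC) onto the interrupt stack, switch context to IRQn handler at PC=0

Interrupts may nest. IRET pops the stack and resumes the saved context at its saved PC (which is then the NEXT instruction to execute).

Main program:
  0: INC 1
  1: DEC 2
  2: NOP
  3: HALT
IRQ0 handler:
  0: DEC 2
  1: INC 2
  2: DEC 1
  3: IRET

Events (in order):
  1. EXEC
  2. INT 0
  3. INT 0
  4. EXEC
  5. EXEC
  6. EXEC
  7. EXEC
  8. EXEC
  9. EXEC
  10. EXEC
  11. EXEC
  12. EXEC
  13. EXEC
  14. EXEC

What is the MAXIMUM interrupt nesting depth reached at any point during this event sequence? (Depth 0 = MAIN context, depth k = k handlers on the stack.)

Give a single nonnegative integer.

Event 1 (EXEC): [MAIN] PC=0: INC 1 -> ACC=1 [depth=0]
Event 2 (INT 0): INT 0 arrives: push (MAIN, PC=1), enter IRQ0 at PC=0 (depth now 1) [depth=1]
Event 3 (INT 0): INT 0 arrives: push (IRQ0, PC=0), enter IRQ0 at PC=0 (depth now 2) [depth=2]
Event 4 (EXEC): [IRQ0] PC=0: DEC 2 -> ACC=-1 [depth=2]
Event 5 (EXEC): [IRQ0] PC=1: INC 2 -> ACC=1 [depth=2]
Event 6 (EXEC): [IRQ0] PC=2: DEC 1 -> ACC=0 [depth=2]
Event 7 (EXEC): [IRQ0] PC=3: IRET -> resume IRQ0 at PC=0 (depth now 1) [depth=1]
Event 8 (EXEC): [IRQ0] PC=0: DEC 2 -> ACC=-2 [depth=1]
Event 9 (EXEC): [IRQ0] PC=1: INC 2 -> ACC=0 [depth=1]
Event 10 (EXEC): [IRQ0] PC=2: DEC 1 -> ACC=-1 [depth=1]
Event 11 (EXEC): [IRQ0] PC=3: IRET -> resume MAIN at PC=1 (depth now 0) [depth=0]
Event 12 (EXEC): [MAIN] PC=1: DEC 2 -> ACC=-3 [depth=0]
Event 13 (EXEC): [MAIN] PC=2: NOP [depth=0]
Event 14 (EXEC): [MAIN] PC=3: HALT [depth=0]
Max depth observed: 2

Answer: 2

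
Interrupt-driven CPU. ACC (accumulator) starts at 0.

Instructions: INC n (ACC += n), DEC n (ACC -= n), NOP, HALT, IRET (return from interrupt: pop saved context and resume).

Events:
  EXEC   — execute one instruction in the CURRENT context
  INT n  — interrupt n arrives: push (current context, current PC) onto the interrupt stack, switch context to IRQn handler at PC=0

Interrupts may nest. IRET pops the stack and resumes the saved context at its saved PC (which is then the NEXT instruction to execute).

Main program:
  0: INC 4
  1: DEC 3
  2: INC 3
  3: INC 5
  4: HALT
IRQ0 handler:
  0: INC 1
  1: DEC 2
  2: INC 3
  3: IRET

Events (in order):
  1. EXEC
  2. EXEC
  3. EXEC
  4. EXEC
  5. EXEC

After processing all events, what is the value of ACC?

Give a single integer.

Event 1 (EXEC): [MAIN] PC=0: INC 4 -> ACC=4
Event 2 (EXEC): [MAIN] PC=1: DEC 3 -> ACC=1
Event 3 (EXEC): [MAIN] PC=2: INC 3 -> ACC=4
Event 4 (EXEC): [MAIN] PC=3: INC 5 -> ACC=9
Event 5 (EXEC): [MAIN] PC=4: HALT

Answer: 9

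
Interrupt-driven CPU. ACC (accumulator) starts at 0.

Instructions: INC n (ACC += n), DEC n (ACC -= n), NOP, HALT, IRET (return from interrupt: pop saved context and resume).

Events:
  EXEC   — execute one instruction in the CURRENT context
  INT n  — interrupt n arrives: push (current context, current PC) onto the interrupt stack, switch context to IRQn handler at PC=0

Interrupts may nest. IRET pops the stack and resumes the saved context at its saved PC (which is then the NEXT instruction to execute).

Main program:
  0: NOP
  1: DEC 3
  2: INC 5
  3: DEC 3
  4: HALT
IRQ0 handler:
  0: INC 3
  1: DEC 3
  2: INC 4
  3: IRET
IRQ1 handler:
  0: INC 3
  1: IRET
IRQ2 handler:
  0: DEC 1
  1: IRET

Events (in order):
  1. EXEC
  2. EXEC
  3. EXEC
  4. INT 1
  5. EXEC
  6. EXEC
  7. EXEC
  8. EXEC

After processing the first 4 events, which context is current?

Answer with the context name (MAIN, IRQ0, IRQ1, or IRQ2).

Answer: IRQ1

Derivation:
Event 1 (EXEC): [MAIN] PC=0: NOP
Event 2 (EXEC): [MAIN] PC=1: DEC 3 -> ACC=-3
Event 3 (EXEC): [MAIN] PC=2: INC 5 -> ACC=2
Event 4 (INT 1): INT 1 arrives: push (MAIN, PC=3), enter IRQ1 at PC=0 (depth now 1)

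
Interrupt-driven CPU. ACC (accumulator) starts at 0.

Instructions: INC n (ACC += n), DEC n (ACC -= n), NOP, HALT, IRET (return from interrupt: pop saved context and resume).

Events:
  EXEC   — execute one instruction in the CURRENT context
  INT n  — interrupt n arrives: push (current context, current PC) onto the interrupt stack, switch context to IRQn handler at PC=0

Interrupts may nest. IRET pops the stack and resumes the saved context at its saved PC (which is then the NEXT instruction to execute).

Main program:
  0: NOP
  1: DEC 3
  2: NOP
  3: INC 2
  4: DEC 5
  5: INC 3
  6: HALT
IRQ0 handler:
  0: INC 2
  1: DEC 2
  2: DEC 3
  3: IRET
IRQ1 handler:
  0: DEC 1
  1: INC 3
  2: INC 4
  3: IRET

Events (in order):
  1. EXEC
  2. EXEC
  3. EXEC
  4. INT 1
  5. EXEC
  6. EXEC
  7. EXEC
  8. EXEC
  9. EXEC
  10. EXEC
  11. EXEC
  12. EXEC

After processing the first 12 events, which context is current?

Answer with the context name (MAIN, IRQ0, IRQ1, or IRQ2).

Event 1 (EXEC): [MAIN] PC=0: NOP
Event 2 (EXEC): [MAIN] PC=1: DEC 3 -> ACC=-3
Event 3 (EXEC): [MAIN] PC=2: NOP
Event 4 (INT 1): INT 1 arrives: push (MAIN, PC=3), enter IRQ1 at PC=0 (depth now 1)
Event 5 (EXEC): [IRQ1] PC=0: DEC 1 -> ACC=-4
Event 6 (EXEC): [IRQ1] PC=1: INC 3 -> ACC=-1
Event 7 (EXEC): [IRQ1] PC=2: INC 4 -> ACC=3
Event 8 (EXEC): [IRQ1] PC=3: IRET -> resume MAIN at PC=3 (depth now 0)
Event 9 (EXEC): [MAIN] PC=3: INC 2 -> ACC=5
Event 10 (EXEC): [MAIN] PC=4: DEC 5 -> ACC=0
Event 11 (EXEC): [MAIN] PC=5: INC 3 -> ACC=3
Event 12 (EXEC): [MAIN] PC=6: HALT

Answer: MAIN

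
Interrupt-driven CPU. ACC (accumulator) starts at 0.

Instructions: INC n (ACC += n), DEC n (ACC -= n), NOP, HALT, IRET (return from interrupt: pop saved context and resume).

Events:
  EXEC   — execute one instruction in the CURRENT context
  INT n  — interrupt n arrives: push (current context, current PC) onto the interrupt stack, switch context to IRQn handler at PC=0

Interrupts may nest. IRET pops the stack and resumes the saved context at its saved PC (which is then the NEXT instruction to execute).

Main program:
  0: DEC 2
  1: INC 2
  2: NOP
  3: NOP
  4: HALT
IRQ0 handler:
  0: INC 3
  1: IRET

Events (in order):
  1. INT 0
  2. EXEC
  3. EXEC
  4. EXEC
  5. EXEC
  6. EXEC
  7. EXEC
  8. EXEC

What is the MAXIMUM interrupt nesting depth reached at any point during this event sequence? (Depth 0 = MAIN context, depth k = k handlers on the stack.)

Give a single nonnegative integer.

Answer: 1

Derivation:
Event 1 (INT 0): INT 0 arrives: push (MAIN, PC=0), enter IRQ0 at PC=0 (depth now 1) [depth=1]
Event 2 (EXEC): [IRQ0] PC=0: INC 3 -> ACC=3 [depth=1]
Event 3 (EXEC): [IRQ0] PC=1: IRET -> resume MAIN at PC=0 (depth now 0) [depth=0]
Event 4 (EXEC): [MAIN] PC=0: DEC 2 -> ACC=1 [depth=0]
Event 5 (EXEC): [MAIN] PC=1: INC 2 -> ACC=3 [depth=0]
Event 6 (EXEC): [MAIN] PC=2: NOP [depth=0]
Event 7 (EXEC): [MAIN] PC=3: NOP [depth=0]
Event 8 (EXEC): [MAIN] PC=4: HALT [depth=0]
Max depth observed: 1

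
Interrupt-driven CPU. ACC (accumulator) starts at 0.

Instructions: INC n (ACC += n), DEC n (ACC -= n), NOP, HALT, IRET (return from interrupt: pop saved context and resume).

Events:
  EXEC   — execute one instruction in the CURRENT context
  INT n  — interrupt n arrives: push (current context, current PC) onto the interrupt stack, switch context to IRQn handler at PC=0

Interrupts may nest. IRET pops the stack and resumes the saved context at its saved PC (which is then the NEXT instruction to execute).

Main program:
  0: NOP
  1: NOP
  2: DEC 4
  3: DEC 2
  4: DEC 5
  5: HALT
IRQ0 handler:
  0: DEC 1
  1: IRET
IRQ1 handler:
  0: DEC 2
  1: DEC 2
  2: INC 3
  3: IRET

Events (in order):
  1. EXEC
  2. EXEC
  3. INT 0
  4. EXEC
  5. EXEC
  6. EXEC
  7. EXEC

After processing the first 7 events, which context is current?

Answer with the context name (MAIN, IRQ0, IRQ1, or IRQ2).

Event 1 (EXEC): [MAIN] PC=0: NOP
Event 2 (EXEC): [MAIN] PC=1: NOP
Event 3 (INT 0): INT 0 arrives: push (MAIN, PC=2), enter IRQ0 at PC=0 (depth now 1)
Event 4 (EXEC): [IRQ0] PC=0: DEC 1 -> ACC=-1
Event 5 (EXEC): [IRQ0] PC=1: IRET -> resume MAIN at PC=2 (depth now 0)
Event 6 (EXEC): [MAIN] PC=2: DEC 4 -> ACC=-5
Event 7 (EXEC): [MAIN] PC=3: DEC 2 -> ACC=-7

Answer: MAIN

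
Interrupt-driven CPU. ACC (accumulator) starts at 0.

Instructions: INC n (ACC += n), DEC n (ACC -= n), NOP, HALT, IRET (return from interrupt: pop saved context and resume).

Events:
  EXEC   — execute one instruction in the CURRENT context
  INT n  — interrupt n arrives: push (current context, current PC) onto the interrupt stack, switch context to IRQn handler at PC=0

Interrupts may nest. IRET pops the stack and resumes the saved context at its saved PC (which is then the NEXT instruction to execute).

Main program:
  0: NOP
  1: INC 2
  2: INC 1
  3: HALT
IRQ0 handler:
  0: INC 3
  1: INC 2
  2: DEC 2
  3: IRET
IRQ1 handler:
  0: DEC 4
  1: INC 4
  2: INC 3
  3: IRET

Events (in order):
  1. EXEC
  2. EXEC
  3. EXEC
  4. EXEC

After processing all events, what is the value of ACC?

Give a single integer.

Answer: 3

Derivation:
Event 1 (EXEC): [MAIN] PC=0: NOP
Event 2 (EXEC): [MAIN] PC=1: INC 2 -> ACC=2
Event 3 (EXEC): [MAIN] PC=2: INC 1 -> ACC=3
Event 4 (EXEC): [MAIN] PC=3: HALT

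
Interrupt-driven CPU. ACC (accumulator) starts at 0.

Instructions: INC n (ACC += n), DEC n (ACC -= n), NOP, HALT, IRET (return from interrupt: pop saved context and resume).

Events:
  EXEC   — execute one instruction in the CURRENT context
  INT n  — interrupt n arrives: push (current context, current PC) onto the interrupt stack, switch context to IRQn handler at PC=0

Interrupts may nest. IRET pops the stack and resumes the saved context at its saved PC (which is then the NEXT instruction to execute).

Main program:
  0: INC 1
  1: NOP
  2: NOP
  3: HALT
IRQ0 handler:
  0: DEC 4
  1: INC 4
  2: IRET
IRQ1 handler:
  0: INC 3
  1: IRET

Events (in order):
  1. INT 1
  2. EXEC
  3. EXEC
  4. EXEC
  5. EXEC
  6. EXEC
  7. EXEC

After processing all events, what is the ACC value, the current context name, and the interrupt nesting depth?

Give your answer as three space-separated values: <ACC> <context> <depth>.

Answer: 4 MAIN 0

Derivation:
Event 1 (INT 1): INT 1 arrives: push (MAIN, PC=0), enter IRQ1 at PC=0 (depth now 1)
Event 2 (EXEC): [IRQ1] PC=0: INC 3 -> ACC=3
Event 3 (EXEC): [IRQ1] PC=1: IRET -> resume MAIN at PC=0 (depth now 0)
Event 4 (EXEC): [MAIN] PC=0: INC 1 -> ACC=4
Event 5 (EXEC): [MAIN] PC=1: NOP
Event 6 (EXEC): [MAIN] PC=2: NOP
Event 7 (EXEC): [MAIN] PC=3: HALT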